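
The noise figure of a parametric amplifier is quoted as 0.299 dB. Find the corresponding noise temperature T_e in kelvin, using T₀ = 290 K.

20.7 K

F = 10^(0.299/10) = 1.07127
T_e = (F − 1)·T₀ = (1.07127 − 1) × 290 = 20.7 K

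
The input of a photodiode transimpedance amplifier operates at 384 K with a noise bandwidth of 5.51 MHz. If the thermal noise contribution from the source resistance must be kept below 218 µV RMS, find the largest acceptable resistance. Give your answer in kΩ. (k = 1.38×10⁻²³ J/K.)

Johnson–Nyquist: V_n = √(4kTRB) ⇒ R = V_n² / (4kTB)
4kTB = 4 × 1.38×10⁻²³ × 384 × 5.51×10⁶ = 1.17×10⁻¹³
R = (2.18×10⁻⁴)² / 1.17×10⁻¹³ = 4.07×10⁵ Ω = 407 kΩ

407 kΩ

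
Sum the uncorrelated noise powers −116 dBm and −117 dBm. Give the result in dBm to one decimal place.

−113.5 dBm

Convert to linear, add, convert back:
P₁ = 2.51×10⁻¹⁵ W, P₂ = 2.00×10⁻¹⁵ W
P_tot = 4.51×10⁻¹⁵ W → 10 log₁₀(P_tot / 10⁻³) = −113.5 dBm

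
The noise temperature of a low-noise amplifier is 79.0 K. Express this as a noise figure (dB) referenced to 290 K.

F = 1 + T_e/T₀ = 1 + 79.0/290 = 1.27241
NF = 10 log₁₀(1.27241) = 1.05 dB

1.05 dB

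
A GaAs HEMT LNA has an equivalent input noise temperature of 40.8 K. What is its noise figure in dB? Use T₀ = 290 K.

0.572 dB

F = 1 + T_e/T₀ = 1 + 40.8/290 = 1.14069
NF = 10 log₁₀(1.14069) = 0.572 dB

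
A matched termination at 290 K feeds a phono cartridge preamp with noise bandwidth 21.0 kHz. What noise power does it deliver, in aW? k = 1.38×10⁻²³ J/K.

84.0 aW

P_n = kTB = 1.38×10⁻²³ × 290 × 2.10×10⁴ = 8.40×10⁻¹⁷ W = 84.0 aW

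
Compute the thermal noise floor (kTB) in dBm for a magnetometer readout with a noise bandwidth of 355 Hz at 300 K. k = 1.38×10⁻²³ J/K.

−148.3 dBm

P_n = kTB = 1.38×10⁻²³ × 300 × 3.55×10² = 1.47×10⁻¹⁸ W
In dBm: 10 log₁₀(1.47×10⁻¹⁸ / 10⁻³) = −148.3 dBm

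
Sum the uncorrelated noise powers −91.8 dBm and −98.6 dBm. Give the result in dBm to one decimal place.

Convert to linear, add, convert back:
P₁ = 6.61×10⁻¹³ W, P₂ = 1.38×10⁻¹³ W
P_tot = 7.99×10⁻¹³ W → 10 log₁₀(P_tot / 10⁻³) = −91.0 dBm

−91.0 dBm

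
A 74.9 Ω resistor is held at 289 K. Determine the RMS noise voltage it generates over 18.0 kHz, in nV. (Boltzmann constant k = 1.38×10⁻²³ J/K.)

147 nV

V_n = √(4kTRB)
4kTRB = 4 × 1.38×10⁻²³ × 289 × 7.49×10¹ × 1.80×10⁴ = 2.15×10⁻¹⁴ V²
V_n = √(2.15×10⁻¹⁴) = 1.47×10⁻⁷ V = 147 nV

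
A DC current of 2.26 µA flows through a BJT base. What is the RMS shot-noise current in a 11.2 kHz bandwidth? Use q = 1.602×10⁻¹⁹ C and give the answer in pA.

90.1 pA

I_n = √(2qI·B)
2qI·B = 2 × 1.602×10⁻¹⁹ × 2.26×10⁻⁶ × 1.12×10⁴ = 8.11×10⁻²¹ A²
I_n = √(8.11×10⁻²¹) = 9.01×10⁻¹¹ A = 90.1 pA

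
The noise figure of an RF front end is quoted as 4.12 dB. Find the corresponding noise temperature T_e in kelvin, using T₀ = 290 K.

459 K

F = 10^(4.12/10) = 2.58226
T_e = (F − 1)·T₀ = (2.58226 − 1) × 290 = 459 K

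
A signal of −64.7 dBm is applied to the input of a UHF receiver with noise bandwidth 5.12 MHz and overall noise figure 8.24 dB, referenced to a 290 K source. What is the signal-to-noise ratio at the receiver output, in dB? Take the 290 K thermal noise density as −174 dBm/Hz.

34.0 dB

Noise floor: N = −174 + 10 log₁₀(B) + NF
10 log₁₀(5.12×10⁶) = 67.09 dB
N = −174 + 67.09 + 8.24 = −98.67 dBm
SNR = P_sig − N = −64.7 − (−98.67) = 33.97 dB → 34.0 dB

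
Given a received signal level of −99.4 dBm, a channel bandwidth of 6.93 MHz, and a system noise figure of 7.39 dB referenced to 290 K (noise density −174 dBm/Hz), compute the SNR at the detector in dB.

−1.2 dB

Noise floor: N = −174 + 10 log₁₀(B) + NF
10 log₁₀(6.93×10⁶) = 68.41 dB
N = −174 + 68.41 + 7.39 = −98.20 dBm
SNR = P_sig − N = −99.4 − (−98.20) = −1.20 dB → −1.2 dB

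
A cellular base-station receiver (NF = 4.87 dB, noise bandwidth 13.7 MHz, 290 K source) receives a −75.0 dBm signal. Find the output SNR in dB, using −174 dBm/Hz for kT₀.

Noise floor: N = −174 + 10 log₁₀(B) + NF
10 log₁₀(1.37×10⁷) = 71.37 dB
N = −174 + 71.37 + 4.87 = −97.76 dBm
SNR = P_sig − N = −75.0 − (−97.76) = 22.76 dB → 22.8 dB

22.8 dB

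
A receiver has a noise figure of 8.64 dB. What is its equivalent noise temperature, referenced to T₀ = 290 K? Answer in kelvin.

1830 K

F = 10^(8.64/10) = 7.31139
T_e = (F − 1)·T₀ = (7.31139 − 1) × 290 = 1830 K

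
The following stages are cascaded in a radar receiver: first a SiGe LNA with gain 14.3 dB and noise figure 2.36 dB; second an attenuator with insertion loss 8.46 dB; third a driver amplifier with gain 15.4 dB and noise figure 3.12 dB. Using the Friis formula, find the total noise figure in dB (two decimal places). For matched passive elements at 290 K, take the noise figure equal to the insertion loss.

Convert to linear (a loss of L dB is a gain of −L dB): F_i = 10^(NF_i/10), G_i = 10^(G_i,dB/10)
  Stage 1: F_1 = 10^(2.36/10) = 1.722, G_1 = 10^(14.3/10) = 26.92
  Stage 2: F_2 = 10^(8.46/10) = 7.015, G_2 = 10^(−8.46/10) = 0.1426
  Stage 3: F_3 = 10^(3.12/10) = 2.051, G_3 = 10^(15.4/10) = 34.67
Friis cascade:
  F = 1.722 + (7.015 − 1)/26.92 + (2.051 − 1)/3.837 = 2.219
NF = 10 log₁₀(2.219) = 3.46 dB

3.46 dB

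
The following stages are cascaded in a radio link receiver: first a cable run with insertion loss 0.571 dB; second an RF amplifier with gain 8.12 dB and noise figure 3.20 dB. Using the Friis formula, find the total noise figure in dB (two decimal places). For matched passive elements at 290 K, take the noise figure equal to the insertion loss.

Convert to linear (a loss of L dB is a gain of −L dB): F_i = 10^(NF_i/10), G_i = 10^(G_i,dB/10)
  Stage 1: F_1 = 10^(0.571/10) = 1.141, G_1 = 10^(−0.571/10) = 0.8768
  Stage 2: F_2 = 10^(3.20/10) = 2.089, G_2 = 10^(8.12/10) = 6.486
Friis cascade:
  F = 1.141 + (2.089 − 1)/0.8768 = 2.383
NF = 10 log₁₀(2.383) = 3.77 dB

3.77 dB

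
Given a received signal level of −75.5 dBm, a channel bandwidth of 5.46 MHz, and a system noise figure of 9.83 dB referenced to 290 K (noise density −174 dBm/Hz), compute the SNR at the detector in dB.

Noise floor: N = −174 + 10 log₁₀(B) + NF
10 log₁₀(5.46×10⁶) = 67.37 dB
N = −174 + 67.37 + 9.83 = −96.80 dBm
SNR = P_sig − N = −75.5 − (−96.80) = 21.30 dB → 21.3 dB

21.3 dB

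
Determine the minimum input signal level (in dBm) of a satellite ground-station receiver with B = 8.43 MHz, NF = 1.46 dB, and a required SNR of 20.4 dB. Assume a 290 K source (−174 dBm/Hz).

Sensitivity = −174 + 10 log₁₀(B) + NF + SNR_min
= −174 + 69.26 + 1.46 + 20.4
= −82.88 dBm → −82.9 dBm

−82.9 dBm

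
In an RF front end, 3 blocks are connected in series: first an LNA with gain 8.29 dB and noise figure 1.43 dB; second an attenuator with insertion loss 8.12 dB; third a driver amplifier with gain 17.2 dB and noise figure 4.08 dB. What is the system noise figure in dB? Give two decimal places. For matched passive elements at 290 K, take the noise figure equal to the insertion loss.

5.68 dB

Convert to linear (a loss of L dB is a gain of −L dB): F_i = 10^(NF_i/10), G_i = 10^(G_i,dB/10)
  Stage 1: F_1 = 10^(1.43/10) = 1.390, G_1 = 10^(8.29/10) = 6.745
  Stage 2: F_2 = 10^(8.12/10) = 6.486, G_2 = 10^(−8.12/10) = 0.1542
  Stage 3: F_3 = 10^(4.08/10) = 2.559, G_3 = 10^(17.2/10) = 52.48
Friis cascade:
  F = 1.390 + (6.486 − 1)/6.745 + (2.559 − 1)/1.040 = 3.702
NF = 10 log₁₀(3.702) = 5.68 dB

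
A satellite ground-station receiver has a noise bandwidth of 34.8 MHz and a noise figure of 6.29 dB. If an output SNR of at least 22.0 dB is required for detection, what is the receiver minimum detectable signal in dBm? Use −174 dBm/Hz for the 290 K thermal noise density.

−70.3 dBm

Sensitivity = −174 + 10 log₁₀(B) + NF + SNR_min
= −174 + 75.42 + 6.29 + 22.0
= −70.29 dBm → −70.3 dBm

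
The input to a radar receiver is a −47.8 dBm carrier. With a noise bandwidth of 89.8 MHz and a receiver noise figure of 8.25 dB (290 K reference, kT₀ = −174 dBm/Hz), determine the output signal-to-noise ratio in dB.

Noise floor: N = −174 + 10 log₁₀(B) + NF
10 log₁₀(8.98×10⁷) = 79.53 dB
N = −174 + 79.53 + 8.25 = −86.22 dBm
SNR = P_sig − N = −47.8 − (−86.22) = 38.42 dB → 38.4 dB

38.4 dB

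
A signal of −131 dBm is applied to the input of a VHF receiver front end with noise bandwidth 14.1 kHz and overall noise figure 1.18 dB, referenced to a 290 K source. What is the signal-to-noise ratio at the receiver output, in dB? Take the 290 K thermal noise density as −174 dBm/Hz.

Noise floor: N = −174 + 10 log₁₀(B) + NF
10 log₁₀(1.41×10⁴) = 41.49 dB
N = −174 + 41.49 + 1.18 = −131.33 dBm
SNR = P_sig − N = −131 − (−131.33) = 0.33 dB → 0.3 dB

0.3 dB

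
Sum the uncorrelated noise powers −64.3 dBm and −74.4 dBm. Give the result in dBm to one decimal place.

Convert to linear, add, convert back:
P₁ = 3.72×10⁻¹⁰ W, P₂ = 3.63×10⁻¹¹ W
P_tot = 4.08×10⁻¹⁰ W → 10 log₁₀(P_tot / 10⁻³) = −63.9 dBm

−63.9 dBm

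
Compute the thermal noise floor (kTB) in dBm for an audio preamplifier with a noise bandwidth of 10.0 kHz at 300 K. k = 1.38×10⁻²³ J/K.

P_n = kTB = 1.38×10⁻²³ × 300 × 1.00×10⁴ = 4.14×10⁻¹⁷ W
In dBm: 10 log₁₀(4.14×10⁻¹⁷ / 10⁻³) = −133.8 dBm

−133.8 dBm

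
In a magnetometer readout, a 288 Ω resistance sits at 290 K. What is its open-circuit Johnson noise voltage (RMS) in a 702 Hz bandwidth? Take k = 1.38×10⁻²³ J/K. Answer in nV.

56.9 nV

V_n = √(4kTRB)
4kTRB = 4 × 1.38×10⁻²³ × 290 × 2.88×10² × 7.02×10² = 3.24×10⁻¹⁵ V²
V_n = √(3.24×10⁻¹⁵) = 5.69×10⁻⁸ V = 56.9 nV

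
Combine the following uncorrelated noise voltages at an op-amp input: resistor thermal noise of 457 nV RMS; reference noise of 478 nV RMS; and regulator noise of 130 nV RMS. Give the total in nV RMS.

674 nV

Uncorrelated sources add in power (mean-square): V_tot = √(ΣV_i²)
V_tot = √[(4.57×10⁻⁷)² + (4.78×10⁻⁷)² + (1.30×10⁻⁷)²] = 6.74×10⁻⁷ V = 674 nV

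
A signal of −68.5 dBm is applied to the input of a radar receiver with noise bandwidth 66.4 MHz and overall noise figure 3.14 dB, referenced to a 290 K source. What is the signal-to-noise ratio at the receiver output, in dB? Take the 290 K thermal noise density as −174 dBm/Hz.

Noise floor: N = −174 + 10 log₁₀(B) + NF
10 log₁₀(6.64×10⁷) = 78.22 dB
N = −174 + 78.22 + 3.14 = −92.64 dBm
SNR = P_sig − N = −68.5 − (−92.64) = 24.14 dB → 24.1 dB

24.1 dB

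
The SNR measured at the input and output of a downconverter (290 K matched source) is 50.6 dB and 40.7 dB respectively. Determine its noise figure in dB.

NF (dB) = SNR_in(dB) − SNR_out(dB) when the source is at T₀
NF = 50.6 − 40.7 = 9.9 dB

9.9 dB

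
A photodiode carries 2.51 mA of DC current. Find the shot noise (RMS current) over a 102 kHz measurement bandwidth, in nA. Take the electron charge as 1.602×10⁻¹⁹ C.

I_n = √(2qI·B)
2qI·B = 2 × 1.602×10⁻¹⁹ × 2.51×10⁻³ × 1.02×10⁵ = 8.20×10⁻¹⁷ A²
I_n = √(8.20×10⁻¹⁷) = 9.06×10⁻⁹ A = 9.06 nA

9.06 nA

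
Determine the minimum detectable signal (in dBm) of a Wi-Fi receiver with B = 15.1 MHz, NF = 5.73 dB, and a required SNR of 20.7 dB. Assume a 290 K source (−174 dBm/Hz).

−75.8 dBm

Sensitivity = −174 + 10 log₁₀(B) + NF + SNR_min
= −174 + 71.79 + 5.73 + 20.7
= −75.78 dBm → −75.8 dBm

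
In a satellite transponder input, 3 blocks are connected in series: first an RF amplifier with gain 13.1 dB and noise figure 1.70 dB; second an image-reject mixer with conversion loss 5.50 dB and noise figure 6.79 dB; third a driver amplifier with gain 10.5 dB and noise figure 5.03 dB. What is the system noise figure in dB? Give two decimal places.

3.10 dB

Convert to linear (a loss of L dB is a gain of −L dB): F_i = 10^(NF_i/10), G_i = 10^(G_i,dB/10)
  Stage 1: F_1 = 10^(1.70/10) = 1.479, G_1 = 10^(13.1/10) = 20.42
  Stage 2: F_2 = 10^(6.79/10) = 4.775, G_2 = 10^(−5.50/10) = 0.2818
  Stage 3: F_3 = 10^(5.03/10) = 3.184, G_3 = 10^(10.5/10) = 11.22
Friis cascade:
  F = 1.479 + (4.775 − 1)/20.42 + (3.184 − 1)/5.754 = 2.044
NF = 10 log₁₀(2.044) = 3.10 dB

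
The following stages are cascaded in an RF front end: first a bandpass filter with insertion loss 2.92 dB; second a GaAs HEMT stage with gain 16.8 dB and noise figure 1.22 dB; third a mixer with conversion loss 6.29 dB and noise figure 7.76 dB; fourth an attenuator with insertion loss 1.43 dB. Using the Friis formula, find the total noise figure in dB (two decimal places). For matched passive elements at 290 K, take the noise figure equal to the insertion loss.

Convert to linear (a loss of L dB is a gain of −L dB): F_i = 10^(NF_i/10), G_i = 10^(G_i,dB/10)
  Stage 1: F_1 = 10^(2.92/10) = 1.959, G_1 = 10^(−2.92/10) = 0.5105
  Stage 2: F_2 = 10^(1.22/10) = 1.324, G_2 = 10^(16.8/10) = 47.86
  Stage 3: F_3 = 10^(7.76/10) = 5.970, G_3 = 10^(−6.29/10) = 0.2350
  Stage 4: F_4 = 10^(1.43/10) = 1.390, G_4 = 10^(−1.43/10) = 0.7194
Friis cascade:
  F = 1.959 + (1.324 − 1)/0.5105 + (5.970 − 1)/24.43 + (1.390 − 1)/5.741 = 2.866
NF = 10 log₁₀(2.866) = 4.57 dB

4.57 dB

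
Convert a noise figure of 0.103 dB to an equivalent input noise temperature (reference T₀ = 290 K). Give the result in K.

6.96 K

F = 10^(0.103/10) = 1.024
T_e = (F − 1)·T₀ = (1.024 − 1) × 290 = 6.96 K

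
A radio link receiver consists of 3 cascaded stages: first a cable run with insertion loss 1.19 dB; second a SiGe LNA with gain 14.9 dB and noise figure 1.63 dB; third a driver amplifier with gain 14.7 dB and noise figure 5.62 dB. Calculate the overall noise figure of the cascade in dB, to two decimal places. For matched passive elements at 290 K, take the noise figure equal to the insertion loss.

3.07 dB

Convert to linear (a loss of L dB is a gain of −L dB): F_i = 10^(NF_i/10), G_i = 10^(G_i,dB/10)
  Stage 1: F_1 = 10^(1.19/10) = 1.315, G_1 = 10^(−1.19/10) = 0.7603
  Stage 2: F_2 = 10^(1.63/10) = 1.455, G_2 = 10^(14.9/10) = 30.90
  Stage 3: F_3 = 10^(5.62/10) = 3.648, G_3 = 10^(14.7/10) = 29.51
Friis cascade:
  F = 1.315 + (1.455 − 1)/0.7603 + (3.648 − 1)/23.50 = 2.027
NF = 10 log₁₀(2.027) = 3.07 dB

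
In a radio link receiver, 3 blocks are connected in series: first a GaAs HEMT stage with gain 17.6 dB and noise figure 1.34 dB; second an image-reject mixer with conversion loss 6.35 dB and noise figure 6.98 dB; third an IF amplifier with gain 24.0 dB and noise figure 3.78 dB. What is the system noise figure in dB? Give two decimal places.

Convert to linear (a loss of L dB is a gain of −L dB): F_i = 10^(NF_i/10), G_i = 10^(G_i,dB/10)
  Stage 1: F_1 = 10^(1.34/10) = 1.361, G_1 = 10^(17.6/10) = 57.54
  Stage 2: F_2 = 10^(6.98/10) = 4.989, G_2 = 10^(−6.35/10) = 0.2317
  Stage 3: F_3 = 10^(3.78/10) = 2.388, G_3 = 10^(24.0/10) = 251.2
Friis cascade:
  F = 1.361 + (4.989 − 1)/57.54 + (2.388 − 1)/13.34 = 1.535
NF = 10 log₁₀(1.535) = 1.86 dB

1.86 dB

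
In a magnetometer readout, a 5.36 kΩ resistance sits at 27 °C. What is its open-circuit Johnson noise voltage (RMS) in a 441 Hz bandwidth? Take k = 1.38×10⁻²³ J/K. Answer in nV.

198 nV

T = 27 °C + 273.15 = 300.15 K
V_n = √(4kTRB)
4kTRB = 4 × 1.38×10⁻²³ × 300.15 × 5.36×10³ × 4.41×10² = 3.92×10⁻¹⁴ V²
V_n = √(3.92×10⁻¹⁴) = 1.98×10⁻⁷ V = 198 nV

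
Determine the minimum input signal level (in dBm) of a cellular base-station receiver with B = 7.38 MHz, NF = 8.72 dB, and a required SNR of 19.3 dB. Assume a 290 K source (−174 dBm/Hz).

Sensitivity = −174 + 10 log₁₀(B) + NF + SNR_min
= −174 + 68.68 + 8.72 + 19.3
= −77.30 dBm → −77.3 dBm

−77.3 dBm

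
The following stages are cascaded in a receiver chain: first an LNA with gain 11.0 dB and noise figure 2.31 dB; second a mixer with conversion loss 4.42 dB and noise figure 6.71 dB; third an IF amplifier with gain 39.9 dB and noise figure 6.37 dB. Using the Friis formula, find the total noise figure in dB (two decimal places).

4.36 dB

Convert to linear (a loss of L dB is a gain of −L dB): F_i = 10^(NF_i/10), G_i = 10^(G_i,dB/10)
  Stage 1: F_1 = 10^(2.31/10) = 1.702, G_1 = 10^(11.0/10) = 12.59
  Stage 2: F_2 = 10^(6.71/10) = 4.688, G_2 = 10^(−4.42/10) = 0.3614
  Stage 3: F_3 = 10^(6.37/10) = 4.335, G_3 = 10^(39.9/10) = 9772
Friis cascade:
  F = 1.702 + (4.688 − 1)/12.59 + (4.335 − 1)/4.550 = 2.728
NF = 10 log₁₀(2.728) = 4.36 dB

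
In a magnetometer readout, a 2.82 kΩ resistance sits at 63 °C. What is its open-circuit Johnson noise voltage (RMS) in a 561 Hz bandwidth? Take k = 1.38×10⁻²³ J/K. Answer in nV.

T = 63 °C + 273.15 = 336.15 K
V_n = √(4kTRB)
4kTRB = 4 × 1.38×10⁻²³ × 336.15 × 2.82×10³ × 5.61×10² = 2.94×10⁻¹⁴ V²
V_n = √(2.94×10⁻¹⁴) = 1.71×10⁻⁷ V = 171 nV

171 nV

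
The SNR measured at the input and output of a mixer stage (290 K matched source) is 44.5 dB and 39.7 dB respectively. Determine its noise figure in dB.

4.8 dB

NF (dB) = SNR_in(dB) − SNR_out(dB) when the source is at T₀
NF = 44.5 − 39.7 = 4.8 dB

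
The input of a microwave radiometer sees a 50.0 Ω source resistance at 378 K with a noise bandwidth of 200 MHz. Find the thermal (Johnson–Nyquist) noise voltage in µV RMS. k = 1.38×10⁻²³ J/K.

14.4 µV

V_n = √(4kTRB)
4kTRB = 4 × 1.38×10⁻²³ × 378 × 5.00×10¹ × 2.00×10⁸ = 2.09×10⁻¹⁰ V²
V_n = √(2.09×10⁻¹⁰) = 1.44×10⁻⁵ V = 14.4 µV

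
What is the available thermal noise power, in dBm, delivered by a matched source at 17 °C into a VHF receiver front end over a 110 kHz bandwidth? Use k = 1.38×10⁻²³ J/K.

−123.6 dBm

T = 17 °C + 273.15 = 290.15 K
P_n = kTB = 1.38×10⁻²³ × 290.15 × 1.10×10⁵ = 4.40×10⁻¹⁶ W
In dBm: 10 log₁₀(4.40×10⁻¹⁶ / 10⁻³) = −123.6 dBm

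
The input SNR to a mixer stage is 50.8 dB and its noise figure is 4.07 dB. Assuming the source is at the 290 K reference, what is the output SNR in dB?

By definition F = SNR_in/SNR_out, so in dB: SNR_out = SNR_in − NF
SNR_out = 50.8 − 4.07 = 46.73 dB

46.73 dB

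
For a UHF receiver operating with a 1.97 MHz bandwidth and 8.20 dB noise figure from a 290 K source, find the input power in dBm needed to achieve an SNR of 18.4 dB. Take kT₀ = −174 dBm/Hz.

Sensitivity = −174 + 10 log₁₀(B) + NF + SNR_min
= −174 + 62.94 + 8.20 + 18.4
= −84.46 dBm → −84.5 dBm

−84.5 dBm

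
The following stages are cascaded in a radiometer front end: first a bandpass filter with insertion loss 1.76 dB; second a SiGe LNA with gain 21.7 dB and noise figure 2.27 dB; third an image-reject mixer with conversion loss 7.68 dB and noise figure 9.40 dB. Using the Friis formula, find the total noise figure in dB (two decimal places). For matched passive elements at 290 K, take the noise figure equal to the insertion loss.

4.16 dB

Convert to linear (a loss of L dB is a gain of −L dB): F_i = 10^(NF_i/10), G_i = 10^(G_i,dB/10)
  Stage 1: F_1 = 10^(1.76/10) = 1.500, G_1 = 10^(−1.76/10) = 0.6668
  Stage 2: F_2 = 10^(2.27/10) = 1.687, G_2 = 10^(21.7/10) = 147.9
  Stage 3: F_3 = 10^(9.40/10) = 8.710, G_3 = 10^(−7.68/10) = 0.1706
Friis cascade:
  F = 1.500 + (1.687 − 1)/0.6668 + (8.710 − 1)/98.63 = 2.607
NF = 10 log₁₀(2.607) = 4.16 dB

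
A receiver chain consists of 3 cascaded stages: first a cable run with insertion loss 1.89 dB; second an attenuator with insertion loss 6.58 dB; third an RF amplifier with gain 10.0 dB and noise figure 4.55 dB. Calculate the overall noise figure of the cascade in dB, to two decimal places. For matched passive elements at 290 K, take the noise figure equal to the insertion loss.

13.02 dB

Convert to linear (a loss of L dB is a gain of −L dB): F_i = 10^(NF_i/10), G_i = 10^(G_i,dB/10)
  Stage 1: F_1 = 10^(1.89/10) = 1.545, G_1 = 10^(−1.89/10) = 0.6471
  Stage 2: F_2 = 10^(6.58/10) = 4.550, G_2 = 10^(−6.58/10) = 0.2198
  Stage 3: F_3 = 10^(4.55/10) = 2.851, G_3 = 10^(10.0/10) = 10.00
Friis cascade:
  F = 1.545 + (4.550 − 1)/0.6471 + (2.851 − 1)/0.1422 = 20.04
NF = 10 log₁₀(20.04) = 13.02 dB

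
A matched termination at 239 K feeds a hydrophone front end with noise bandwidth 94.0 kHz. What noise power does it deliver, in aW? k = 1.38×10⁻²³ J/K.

310 aW

P_n = kTB = 1.38×10⁻²³ × 239 × 9.40×10⁴ = 3.10×10⁻¹⁶ W = 310 aW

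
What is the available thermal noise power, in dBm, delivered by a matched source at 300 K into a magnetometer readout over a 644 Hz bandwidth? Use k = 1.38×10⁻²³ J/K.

−145.7 dBm

P_n = kTB = 1.38×10⁻²³ × 300 × 6.44×10² = 2.67×10⁻¹⁸ W
In dBm: 10 log₁₀(2.67×10⁻¹⁸ / 10⁻³) = −145.7 dBm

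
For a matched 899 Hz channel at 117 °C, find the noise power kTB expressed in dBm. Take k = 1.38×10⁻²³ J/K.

−143.2 dBm

T = 117 °C + 273.15 = 390.15 K
P_n = kTB = 1.38×10⁻²³ × 390.15 × 8.99×10² = 4.84×10⁻¹⁸ W
In dBm: 10 log₁₀(4.84×10⁻¹⁸ / 10⁻³) = −143.2 dBm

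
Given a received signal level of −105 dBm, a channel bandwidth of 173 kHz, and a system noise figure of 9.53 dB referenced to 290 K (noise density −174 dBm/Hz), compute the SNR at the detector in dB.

Noise floor: N = −174 + 10 log₁₀(B) + NF
10 log₁₀(1.73×10⁵) = 52.38 dB
N = −174 + 52.38 + 9.53 = −112.09 dBm
SNR = P_sig − N = −105 − (−112.09) = 7.09 dB → 7.1 dB

7.1 dB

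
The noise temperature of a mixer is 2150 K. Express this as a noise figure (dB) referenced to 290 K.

F = 1 + T_e/T₀ = 1 + 2150/290 = 8.41379
NF = 10 log₁₀(8.41379) = 9.25 dB

9.25 dB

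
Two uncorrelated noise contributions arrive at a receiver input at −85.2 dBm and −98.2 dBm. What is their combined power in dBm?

Convert to linear, add, convert back:
P₁ = 3.02×10⁻¹² W, P₂ = 1.51×10⁻¹³ W
P_tot = 3.17×10⁻¹² W → 10 log₁₀(P_tot / 10⁻³) = −85.0 dBm

−85.0 dBm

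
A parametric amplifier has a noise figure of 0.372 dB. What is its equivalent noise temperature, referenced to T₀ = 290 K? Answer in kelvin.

F = 10^(0.372/10) = 1.08943
T_e = (F − 1)·T₀ = (1.08943 − 1) × 290 = 25.9 K

25.9 K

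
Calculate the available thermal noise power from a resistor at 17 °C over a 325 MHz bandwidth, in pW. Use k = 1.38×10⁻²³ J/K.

1.30 pW

T = 17 °C + 273.15 = 290.15 K
P_n = kTB = 1.38×10⁻²³ × 290.15 × 3.25×10⁸ = 1.30×10⁻¹² W = 1.30 pW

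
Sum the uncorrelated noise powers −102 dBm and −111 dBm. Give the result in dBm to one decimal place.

−101.5 dBm

Convert to linear, add, convert back:
P₁ = 6.31×10⁻¹⁴ W, P₂ = 7.94×10⁻¹⁵ W
P_tot = 7.10×10⁻¹⁴ W → 10 log₁₀(P_tot / 10⁻³) = −101.5 dBm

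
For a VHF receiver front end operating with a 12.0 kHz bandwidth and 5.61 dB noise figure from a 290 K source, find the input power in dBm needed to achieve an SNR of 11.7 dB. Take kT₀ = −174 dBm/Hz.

Sensitivity = −174 + 10 log₁₀(B) + NF + SNR_min
= −174 + 40.79 + 5.61 + 11.7
= −115.90 dBm → −115.9 dBm

−115.9 dBm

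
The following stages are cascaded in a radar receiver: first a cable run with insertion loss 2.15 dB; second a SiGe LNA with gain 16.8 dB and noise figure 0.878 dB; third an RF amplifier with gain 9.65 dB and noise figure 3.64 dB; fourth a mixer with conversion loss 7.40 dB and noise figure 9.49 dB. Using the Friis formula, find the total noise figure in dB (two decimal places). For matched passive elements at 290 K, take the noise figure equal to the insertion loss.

3.19 dB

Convert to linear (a loss of L dB is a gain of −L dB): F_i = 10^(NF_i/10), G_i = 10^(G_i,dB/10)
  Stage 1: F_1 = 10^(2.15/10) = 1.641, G_1 = 10^(−2.15/10) = 0.6095
  Stage 2: F_2 = 10^(0.878/10) = 1.224, G_2 = 10^(16.8/10) = 47.86
  Stage 3: F_3 = 10^(3.64/10) = 2.312, G_3 = 10^(9.65/10) = 9.226
  Stage 4: F_4 = 10^(9.49/10) = 8.892, G_4 = 10^(−7.40/10) = 0.1820
Friis cascade:
  F = 1.641 + (1.224 − 1)/0.6095 + (2.312 − 1)/29.17 + (8.892 − 1)/269.2 = 2.082
NF = 10 log₁₀(2.082) = 3.19 dB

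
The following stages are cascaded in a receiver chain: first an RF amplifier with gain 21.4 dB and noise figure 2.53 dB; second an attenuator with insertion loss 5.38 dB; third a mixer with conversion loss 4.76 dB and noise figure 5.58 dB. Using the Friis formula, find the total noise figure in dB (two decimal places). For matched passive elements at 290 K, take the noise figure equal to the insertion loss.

Convert to linear (a loss of L dB is a gain of −L dB): F_i = 10^(NF_i/10), G_i = 10^(G_i,dB/10)
  Stage 1: F_1 = 10^(2.53/10) = 1.791, G_1 = 10^(21.4/10) = 138.0
  Stage 2: F_2 = 10^(5.38/10) = 3.451, G_2 = 10^(−5.38/10) = 0.2897
  Stage 3: F_3 = 10^(5.58/10) = 3.614, G_3 = 10^(−4.76/10) = 0.3342
Friis cascade:
  F = 1.791 + (3.451 − 1)/138.0 + (3.614 − 1)/39.99 = 1.874
NF = 10 log₁₀(1.874) = 2.73 dB

2.73 dB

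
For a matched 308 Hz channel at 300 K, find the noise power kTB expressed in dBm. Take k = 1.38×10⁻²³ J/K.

−148.9 dBm

P_n = kTB = 1.38×10⁻²³ × 300 × 3.08×10² = 1.28×10⁻¹⁸ W
In dBm: 10 log₁₀(1.28×10⁻¹⁸ / 10⁻³) = −148.9 dBm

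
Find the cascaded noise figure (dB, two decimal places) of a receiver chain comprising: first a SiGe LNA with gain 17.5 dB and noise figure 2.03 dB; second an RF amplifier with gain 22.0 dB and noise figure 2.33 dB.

Convert to linear (a loss of L dB is a gain of −L dB): F_i = 10^(NF_i/10), G_i = 10^(G_i,dB/10)
  Stage 1: F_1 = 10^(2.03/10) = 1.596, G_1 = 10^(17.5/10) = 56.23
  Stage 2: F_2 = 10^(2.33/10) = 1.710, G_2 = 10^(22.0/10) = 158.5
Friis cascade:
  F = 1.596 + (1.710 − 1)/56.23 = 1.609
NF = 10 log₁₀(1.609) = 2.06 dB

2.06 dB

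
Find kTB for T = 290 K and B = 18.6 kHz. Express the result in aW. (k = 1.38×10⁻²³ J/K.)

74.4 aW

P_n = kTB = 1.38×10⁻²³ × 290 × 1.86×10⁴ = 7.44×10⁻¹⁷ W = 74.4 aW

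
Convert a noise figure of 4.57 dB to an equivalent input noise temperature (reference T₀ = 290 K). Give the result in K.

541 K

F = 10^(4.57/10) = 2.86418
T_e = (F − 1)·T₀ = (2.86418 − 1) × 290 = 541 K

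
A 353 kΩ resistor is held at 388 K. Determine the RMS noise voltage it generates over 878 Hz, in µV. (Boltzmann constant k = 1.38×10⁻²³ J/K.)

V_n = √(4kTRB)
4kTRB = 4 × 1.38×10⁻²³ × 388 × 3.53×10⁵ × 8.78×10² = 6.64×10⁻¹² V²
V_n = √(6.64×10⁻¹²) = 2.58×10⁻⁶ V = 2.58 µV

2.58 µV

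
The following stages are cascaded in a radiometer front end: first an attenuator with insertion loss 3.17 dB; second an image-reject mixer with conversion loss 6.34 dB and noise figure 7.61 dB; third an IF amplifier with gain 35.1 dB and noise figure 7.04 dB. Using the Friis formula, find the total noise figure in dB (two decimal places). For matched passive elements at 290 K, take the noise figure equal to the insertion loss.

Convert to linear (a loss of L dB is a gain of −L dB): F_i = 10^(NF_i/10), G_i = 10^(G_i,dB/10)
  Stage 1: F_1 = 10^(3.17/10) = 2.075, G_1 = 10^(−3.17/10) = 0.4819
  Stage 2: F_2 = 10^(7.61/10) = 5.768, G_2 = 10^(−6.34/10) = 0.2323
  Stage 3: F_3 = 10^(7.04/10) = 5.058, G_3 = 10^(35.1/10) = 3236
Friis cascade:
  F = 2.075 + (5.768 − 1)/0.4819 + (5.058 − 1)/0.1119 = 48.22
NF = 10 log₁₀(48.22) = 16.83 dB

16.83 dB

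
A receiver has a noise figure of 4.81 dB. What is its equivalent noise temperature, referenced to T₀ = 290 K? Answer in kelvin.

588 K

F = 10^(4.81/10) = 3.02691
T_e = (F − 1)·T₀ = (3.02691 − 1) × 290 = 588 K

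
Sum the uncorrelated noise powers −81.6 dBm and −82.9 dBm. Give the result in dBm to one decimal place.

−79.2 dBm

Convert to linear, add, convert back:
P₁ = 6.92×10⁻¹² W, P₂ = 5.13×10⁻¹² W
P_tot = 1.20×10⁻¹¹ W → 10 log₁₀(P_tot / 10⁻³) = −79.2 dBm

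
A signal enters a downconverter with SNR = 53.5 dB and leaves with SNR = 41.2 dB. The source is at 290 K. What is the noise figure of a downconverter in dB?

NF (dB) = SNR_in(dB) − SNR_out(dB) when the source is at T₀
NF = 53.5 − 41.2 = 12.3 dB

12.3 dB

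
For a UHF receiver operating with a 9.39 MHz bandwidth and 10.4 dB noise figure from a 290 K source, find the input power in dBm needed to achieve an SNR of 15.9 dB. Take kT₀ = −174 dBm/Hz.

Sensitivity = −174 + 10 log₁₀(B) + NF + SNR_min
= −174 + 69.73 + 10.4 + 15.9
= −77.97 dBm → −78.0 dBm

−78.0 dBm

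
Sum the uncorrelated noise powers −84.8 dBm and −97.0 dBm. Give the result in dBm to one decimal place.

Convert to linear, add, convert back:
P₁ = 3.31×10⁻¹² W, P₂ = 2.00×10⁻¹³ W
P_tot = 3.51×10⁻¹² W → 10 log₁₀(P_tot / 10⁻³) = −84.5 dBm

−84.5 dBm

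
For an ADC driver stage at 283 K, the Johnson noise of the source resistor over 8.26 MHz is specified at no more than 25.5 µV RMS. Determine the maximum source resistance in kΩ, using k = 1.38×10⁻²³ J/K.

Johnson–Nyquist: V_n = √(4kTRB) ⇒ R = V_n² / (4kTB)
4kTB = 4 × 1.38×10⁻²³ × 283 × 8.26×10⁶ = 1.29×10⁻¹³
R = (2.55×10⁻⁵)² / 1.29×10⁻¹³ = 5.04×10³ Ω = 5.04 kΩ

5.04 kΩ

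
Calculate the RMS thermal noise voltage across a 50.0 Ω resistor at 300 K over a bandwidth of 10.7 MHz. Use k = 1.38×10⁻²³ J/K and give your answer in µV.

2.98 µV

V_n = √(4kTRB)
4kTRB = 4 × 1.38×10⁻²³ × 300 × 5.00×10¹ × 1.07×10⁷ = 8.86×10⁻¹² V²
V_n = √(8.86×10⁻¹²) = 2.98×10⁻⁶ V = 2.98 µV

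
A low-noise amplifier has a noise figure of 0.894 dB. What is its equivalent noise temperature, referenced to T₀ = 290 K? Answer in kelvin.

F = 10^(0.894/10) = 1.22857
T_e = (F − 1)·T₀ = (1.22857 − 1) × 290 = 66.3 K

66.3 K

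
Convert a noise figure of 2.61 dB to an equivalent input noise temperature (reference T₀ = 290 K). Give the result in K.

239 K

F = 10^(2.61/10) = 1.8239
T_e = (F − 1)·T₀ = (1.8239 − 1) × 290 = 239 K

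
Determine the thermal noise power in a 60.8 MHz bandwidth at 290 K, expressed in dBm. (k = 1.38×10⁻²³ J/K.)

P_n = kTB = 1.38×10⁻²³ × 290 × 6.08×10⁷ = 2.43×10⁻¹³ W
In dBm: 10 log₁₀(2.43×10⁻¹³ / 10⁻³) = −96.1 dBm

−96.1 dBm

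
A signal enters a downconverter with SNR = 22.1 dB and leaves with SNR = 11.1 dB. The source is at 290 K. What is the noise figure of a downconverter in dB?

11.0 dB

NF (dB) = SNR_in(dB) − SNR_out(dB) when the source is at T₀
NF = 22.1 − 11.1 = 11.0 dB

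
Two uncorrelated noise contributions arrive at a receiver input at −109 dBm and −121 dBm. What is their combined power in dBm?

−108.7 dBm

Convert to linear, add, convert back:
P₁ = 1.26×10⁻¹⁴ W, P₂ = 7.94×10⁻¹⁶ W
P_tot = 1.34×10⁻¹⁴ W → 10 log₁₀(P_tot / 10⁻³) = −108.7 dBm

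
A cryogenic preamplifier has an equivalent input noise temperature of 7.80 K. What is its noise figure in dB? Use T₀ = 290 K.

0.115 dB

F = 1 + T_e/T₀ = 1 + 7.80/290 = 1.0269
NF = 10 log₁₀(1.0269) = 0.115 dB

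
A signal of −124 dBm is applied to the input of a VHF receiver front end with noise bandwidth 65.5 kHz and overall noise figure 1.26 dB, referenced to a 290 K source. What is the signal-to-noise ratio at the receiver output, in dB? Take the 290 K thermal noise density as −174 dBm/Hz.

0.6 dB

Noise floor: N = −174 + 10 log₁₀(B) + NF
10 log₁₀(6.55×10⁴) = 48.16 dB
N = −174 + 48.16 + 1.26 = −124.58 dBm
SNR = P_sig − N = −124 − (−124.58) = 0.58 dB → 0.6 dB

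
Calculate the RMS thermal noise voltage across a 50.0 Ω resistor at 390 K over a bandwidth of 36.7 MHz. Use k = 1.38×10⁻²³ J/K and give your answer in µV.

V_n = √(4kTRB)
4kTRB = 4 × 1.38×10⁻²³ × 390 × 5.00×10¹ × 3.67×10⁷ = 3.95×10⁻¹¹ V²
V_n = √(3.95×10⁻¹¹) = 6.29×10⁻⁶ V = 6.29 µV

6.29 µV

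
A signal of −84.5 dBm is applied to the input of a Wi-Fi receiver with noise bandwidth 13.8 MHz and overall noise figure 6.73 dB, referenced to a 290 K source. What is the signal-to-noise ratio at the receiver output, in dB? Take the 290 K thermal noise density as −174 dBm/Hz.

11.4 dB

Noise floor: N = −174 + 10 log₁₀(B) + NF
10 log₁₀(1.38×10⁷) = 71.4 dB
N = −174 + 71.4 + 6.73 = −95.87 dBm
SNR = P_sig − N = −84.5 − (−95.87) = 11.37 dB → 11.4 dB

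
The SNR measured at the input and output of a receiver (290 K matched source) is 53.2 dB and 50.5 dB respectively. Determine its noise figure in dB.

2.7 dB

NF (dB) = SNR_in(dB) − SNR_out(dB) when the source is at T₀
NF = 53.2 − 50.5 = 2.7 dB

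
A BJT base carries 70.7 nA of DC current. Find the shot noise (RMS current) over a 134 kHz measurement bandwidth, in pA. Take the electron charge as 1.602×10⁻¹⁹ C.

55.1 pA

I_n = √(2qI·B)
2qI·B = 2 × 1.602×10⁻¹⁹ × 7.07×10⁻⁸ × 1.34×10⁵ = 3.04×10⁻²¹ A²
I_n = √(3.04×10⁻²¹) = 5.51×10⁻¹¹ A = 55.1 pA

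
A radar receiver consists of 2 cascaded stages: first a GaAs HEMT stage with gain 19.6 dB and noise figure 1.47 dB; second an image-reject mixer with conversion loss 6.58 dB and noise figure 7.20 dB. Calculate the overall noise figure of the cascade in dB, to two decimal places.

1.61 dB

Convert to linear (a loss of L dB is a gain of −L dB): F_i = 10^(NF_i/10), G_i = 10^(G_i,dB/10)
  Stage 1: F_1 = 10^(1.47/10) = 1.403, G_1 = 10^(19.6/10) = 91.20
  Stage 2: F_2 = 10^(7.20/10) = 5.248, G_2 = 10^(−6.58/10) = 0.2198
Friis cascade:
  F = 1.403 + (5.248 − 1)/91.20 = 1.449
NF = 10 log₁₀(1.449) = 1.61 dB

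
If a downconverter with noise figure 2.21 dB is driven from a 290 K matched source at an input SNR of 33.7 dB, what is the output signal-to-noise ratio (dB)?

31.49 dB

By definition F = SNR_in/SNR_out, so in dB: SNR_out = SNR_in − NF
SNR_out = 33.7 − 2.21 = 31.49 dB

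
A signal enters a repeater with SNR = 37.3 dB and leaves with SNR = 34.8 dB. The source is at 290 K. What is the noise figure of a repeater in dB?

2.5 dB

NF (dB) = SNR_in(dB) − SNR_out(dB) when the source is at T₀
NF = 37.3 − 34.8 = 2.5 dB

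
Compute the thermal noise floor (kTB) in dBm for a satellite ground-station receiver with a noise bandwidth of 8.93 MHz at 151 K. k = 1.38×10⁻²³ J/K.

−107.3 dBm

P_n = kTB = 1.38×10⁻²³ × 151 × 8.93×10⁶ = 1.86×10⁻¹⁴ W
In dBm: 10 log₁₀(1.86×10⁻¹⁴ / 10⁻³) = −107.3 dBm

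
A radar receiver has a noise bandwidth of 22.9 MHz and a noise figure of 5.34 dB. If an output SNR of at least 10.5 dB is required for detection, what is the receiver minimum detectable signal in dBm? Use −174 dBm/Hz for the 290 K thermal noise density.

−84.6 dBm

Sensitivity = −174 + 10 log₁₀(B) + NF + SNR_min
= −174 + 73.6 + 5.34 + 10.5
= −84.56 dBm → −84.6 dBm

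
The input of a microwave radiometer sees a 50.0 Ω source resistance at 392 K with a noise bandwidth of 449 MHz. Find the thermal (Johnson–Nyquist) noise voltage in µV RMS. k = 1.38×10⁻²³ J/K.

V_n = √(4kTRB)
4kTRB = 4 × 1.38×10⁻²³ × 392 × 5.00×10¹ × 4.49×10⁸ = 4.86×10⁻¹⁰ V²
V_n = √(4.86×10⁻¹⁰) = 2.20×10⁻⁵ V = 22.0 µV

22.0 µV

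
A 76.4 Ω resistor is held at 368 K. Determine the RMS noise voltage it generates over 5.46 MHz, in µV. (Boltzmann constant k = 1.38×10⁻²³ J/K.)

2.91 µV

V_n = √(4kTRB)
4kTRB = 4 × 1.38×10⁻²³ × 368 × 7.64×10¹ × 5.46×10⁶ = 8.47×10⁻¹² V²
V_n = √(8.47×10⁻¹²) = 2.91×10⁻⁶ V = 2.91 µV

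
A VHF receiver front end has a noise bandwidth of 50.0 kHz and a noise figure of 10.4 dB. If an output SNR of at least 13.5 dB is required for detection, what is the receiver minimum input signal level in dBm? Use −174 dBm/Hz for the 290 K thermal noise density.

Sensitivity = −174 + 10 log₁₀(B) + NF + SNR_min
= −174 + 46.99 + 10.4 + 13.5
= −103.11 dBm → −103.1 dBm

−103.1 dBm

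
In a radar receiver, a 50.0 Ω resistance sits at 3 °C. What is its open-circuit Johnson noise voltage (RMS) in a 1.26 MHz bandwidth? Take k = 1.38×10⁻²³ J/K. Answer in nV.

980 nV

T = 3 °C + 273.15 = 276.15 K
V_n = √(4kTRB)
4kTRB = 4 × 1.38×10⁻²³ × 276.15 × 5.00×10¹ × 1.26×10⁶ = 9.60×10⁻¹³ V²
V_n = √(9.60×10⁻¹³) = 9.80×10⁻⁷ V = 980 nV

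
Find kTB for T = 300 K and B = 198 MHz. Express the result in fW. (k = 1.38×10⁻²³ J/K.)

P_n = kTB = 1.38×10⁻²³ × 300 × 1.98×10⁸ = 8.20×10⁻¹³ W = 820 fW

820 fW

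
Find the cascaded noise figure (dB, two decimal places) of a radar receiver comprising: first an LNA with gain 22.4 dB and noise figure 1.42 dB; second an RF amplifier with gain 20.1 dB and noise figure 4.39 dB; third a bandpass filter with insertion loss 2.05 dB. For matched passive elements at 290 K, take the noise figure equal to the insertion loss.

1.45 dB

Convert to linear (a loss of L dB is a gain of −L dB): F_i = 10^(NF_i/10), G_i = 10^(G_i,dB/10)
  Stage 1: F_1 = 10^(1.42/10) = 1.387, G_1 = 10^(22.4/10) = 173.8
  Stage 2: F_2 = 10^(4.39/10) = 2.748, G_2 = 10^(20.1/10) = 102.3
  Stage 3: F_3 = 10^(2.05/10) = 1.603, G_3 = 10^(−2.05/10) = 0.6237
Friis cascade:
  F = 1.387 + (2.748 − 1)/173.8 + (1.603 − 1)/1.778×10⁴ = 1.397
NF = 10 log₁₀(1.397) = 1.45 dB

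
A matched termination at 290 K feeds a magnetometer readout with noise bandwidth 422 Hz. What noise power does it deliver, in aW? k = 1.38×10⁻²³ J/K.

P_n = kTB = 1.38×10⁻²³ × 290 × 4.22×10² = 1.69×10⁻¹⁸ W = 1.69 aW

1.69 aW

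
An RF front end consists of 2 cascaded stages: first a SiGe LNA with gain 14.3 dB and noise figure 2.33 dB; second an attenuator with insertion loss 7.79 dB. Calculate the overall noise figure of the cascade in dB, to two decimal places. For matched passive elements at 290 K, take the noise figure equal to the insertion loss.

2.78 dB

Convert to linear (a loss of L dB is a gain of −L dB): F_i = 10^(NF_i/10), G_i = 10^(G_i,dB/10)
  Stage 1: F_1 = 10^(2.33/10) = 1.710, G_1 = 10^(14.3/10) = 26.92
  Stage 2: F_2 = 10^(7.79/10) = 6.012, G_2 = 10^(−7.79/10) = 0.1663
Friis cascade:
  F = 1.710 + (6.012 − 1)/26.92 = 1.896
NF = 10 log₁₀(1.896) = 2.78 dB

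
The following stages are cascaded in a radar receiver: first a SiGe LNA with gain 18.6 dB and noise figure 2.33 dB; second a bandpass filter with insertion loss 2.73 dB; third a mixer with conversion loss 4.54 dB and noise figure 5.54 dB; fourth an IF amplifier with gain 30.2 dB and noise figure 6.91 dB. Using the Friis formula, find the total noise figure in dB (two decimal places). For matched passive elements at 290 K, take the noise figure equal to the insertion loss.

Convert to linear (a loss of L dB is a gain of −L dB): F_i = 10^(NF_i/10), G_i = 10^(G_i,dB/10)
  Stage 1: F_1 = 10^(2.33/10) = 1.710, G_1 = 10^(18.6/10) = 72.44
  Stage 2: F_2 = 10^(2.73/10) = 1.875, G_2 = 10^(−2.73/10) = 0.5333
  Stage 3: F_3 = 10^(5.54/10) = 3.581, G_3 = 10^(−4.54/10) = 0.3516
  Stage 4: F_4 = 10^(6.91/10) = 4.909, G_4 = 10^(30.2/10) = 1047
Friis cascade:
  F = 1.710 + (1.875 − 1)/72.44 + (3.581 − 1)/38.64 + (4.909 − 1)/13.58 = 2.077
NF = 10 log₁₀(2.077) = 3.17 dB

3.17 dB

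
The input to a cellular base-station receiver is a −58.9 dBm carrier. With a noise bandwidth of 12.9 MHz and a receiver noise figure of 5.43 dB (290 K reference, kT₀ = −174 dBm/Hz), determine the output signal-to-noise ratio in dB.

38.6 dB

Noise floor: N = −174 + 10 log₁₀(B) + NF
10 log₁₀(1.29×10⁷) = 71.11 dB
N = −174 + 71.11 + 5.43 = −97.46 dBm
SNR = P_sig − N = −58.9 − (−97.46) = 38.56 dB → 38.6 dB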